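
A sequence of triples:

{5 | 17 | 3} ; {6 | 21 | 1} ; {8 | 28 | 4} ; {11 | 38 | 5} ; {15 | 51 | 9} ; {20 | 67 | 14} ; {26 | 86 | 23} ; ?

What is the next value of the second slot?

108

Second slot: differences are 4, 7, 10, … (increasing by 3 each time), so 17, 21, 28, 38, 51, 67, 86 → 108.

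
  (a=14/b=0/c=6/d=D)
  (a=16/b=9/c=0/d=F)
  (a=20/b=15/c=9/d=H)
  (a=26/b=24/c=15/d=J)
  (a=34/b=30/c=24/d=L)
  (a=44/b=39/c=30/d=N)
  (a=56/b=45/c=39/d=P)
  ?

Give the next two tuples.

For the a, differences are 2, 4, 6, … (increasing by 2 each time): 14, 16, 20, 26, 34, 44, 56 → 70 → 86.
B goes 0, 9, 15, 24, 30, 39, 45 → 54 → 60 (alternating steps +9, +6, +9, +6, …).
C goes 6, 0, 9, 15, 24, 30, 39 → 45 → 54 (always the previous value of the b).
D: letters move forward 2 places in the alphabet, so D, F, H, J, L, N, P → R → T.
Putting the parts together: (a=70/b=54/c=45/d=R) and then (a=86/b=60/c=54/d=T).

(a=70/b=54/c=45/d=R), (a=86/b=60/c=54/d=T)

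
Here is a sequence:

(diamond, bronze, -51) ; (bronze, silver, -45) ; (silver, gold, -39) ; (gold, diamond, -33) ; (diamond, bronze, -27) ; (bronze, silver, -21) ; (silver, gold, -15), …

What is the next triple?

(gold, diamond, -9)

For the first rank, repeats diamond → bronze → silver → gold: diamond, bronze, silver, gold, diamond, bronze, silver → gold.
For the second rank, repeats bronze → silver → gold → diamond: bronze, silver, gold, diamond, bronze, silver, gold → diamond.
Third part goes -51, -45, -39, -33, -27, -21, -15 → -9 (+6 each step).
Putting it together: (gold, diamond, -9).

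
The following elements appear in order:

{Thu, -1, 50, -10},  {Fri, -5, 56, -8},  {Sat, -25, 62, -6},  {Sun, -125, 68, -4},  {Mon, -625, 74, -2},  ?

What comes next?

{Tue, -3125, 80, 0}

Day goes Thu, Fri, Sat, Sun, Mon → Tue (runs through the weekdays Mon→Sun).
Second component: ×5 each step; -1, -5, -25, -125, -625 → -3125.
Third component: +6 each step; 50, 56, 62, 68, 74 → 80.
Fourth component goes -10, -8, -6, -4, -2 → 0 (+2 each step).
Putting it together: {Tue, -3125, 80, 0}.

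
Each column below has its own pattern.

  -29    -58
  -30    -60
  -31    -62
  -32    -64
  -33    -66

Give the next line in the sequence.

First component goes -29, -30, -31, -32, -33 → -34 (−1 each step).
For the second component, always 2 × the first component: -58, -60, -62, -64, -66 → -68.
So the next line is -34  -68.

-34  -68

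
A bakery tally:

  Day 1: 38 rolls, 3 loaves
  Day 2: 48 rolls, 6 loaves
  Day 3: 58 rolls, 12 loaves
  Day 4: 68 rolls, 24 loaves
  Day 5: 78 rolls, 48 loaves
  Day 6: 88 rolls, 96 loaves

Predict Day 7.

Rolls: +10 each step, so 38, 48, 58, 68, 78, 88 → 98.
Loaves — ×2 each step: 3, 6, 12, 24, 48, 96 → 192.
So the next line is 98 rolls, 192 loaves.

98 rolls, 192 loaves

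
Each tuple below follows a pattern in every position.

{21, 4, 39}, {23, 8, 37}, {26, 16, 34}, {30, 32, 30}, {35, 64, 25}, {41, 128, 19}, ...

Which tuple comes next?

First value: differences are 2, 3, 4, … (increasing by 1 each time); 21, 23, 26, 30, 35, 41 → 48.
Second value: ×2 each step, so 4, 8, 16, 32, 64, 128 → 256.
Third value: together with the first value always sums to 60, so 39, 37, 34, 30, 25, 19 → 12.
Putting it together: {48, 256, 12}.

{48, 256, 12}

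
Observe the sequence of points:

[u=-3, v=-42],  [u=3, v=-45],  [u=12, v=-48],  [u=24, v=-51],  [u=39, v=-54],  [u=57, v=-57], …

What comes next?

U: differences are 6, 9, 12, … (increasing by 3 each time); -3, 3, 12, 24, 39, 57 → 78.
For the v, −3 each step: -42, -45, -48, -51, -54, -57 → -60.
Combining the parts gives [u=78, v=-60].

[u=78, v=-60]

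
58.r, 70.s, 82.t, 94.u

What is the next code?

106.v

First component — +12 each step: 58, 70, 82, 94 → 106.
Letter: letters move forward 1 place in the alphabet; r, s, t, u → v.
So the next code is 106.v.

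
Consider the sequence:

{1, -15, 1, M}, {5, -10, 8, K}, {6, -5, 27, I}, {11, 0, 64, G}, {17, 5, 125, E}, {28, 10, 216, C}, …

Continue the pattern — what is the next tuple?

First value: each term is the sum of the two before it, so 1, 5, 6, 11, 17, 28 → 45.
Second value: +5 each step; -15, -10, -5, 0, 5, 10 → 15.
Third value — perfect cubes: 1³, 2³, 3³, …: 1, 8, 27, 64, 125, 216 → 343.
For the letter, letters move back 2 places in the alphabet: M, K, I, G, E, C → A.
Putting it together: {45, 15, 343, A}.

{45, 15, 343, A}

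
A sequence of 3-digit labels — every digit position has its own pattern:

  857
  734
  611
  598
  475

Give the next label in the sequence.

352

First digit: −1 each step, mod 10; 8, 7, 6, 5, 4 → 3.
Second digit goes 5, 3, 1, 9, 7 → 5 (−2 each step, mod 10).
Third digit: 7, 4, 1, 8, 5 → 2 (−3 each step, mod 10).
Combining the parts gives 352.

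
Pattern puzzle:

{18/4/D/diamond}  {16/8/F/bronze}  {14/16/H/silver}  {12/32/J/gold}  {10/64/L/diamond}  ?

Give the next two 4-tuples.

{8/128/N/bronze}, {6/256/P/silver}

For the first value, −2 each step: 18, 16, 14, 12, 10 → 8 → 6.
Second value — ×2 each step: 4, 8, 16, 32, 64 → 128 → 256.
Letter: D, F, H, J, L → N → P (letters move forward 2 places in the alphabet).
Rank: diamond, bronze, silver, gold, diamond → bronze → silver (repeats diamond → bronze → silver → gold).
So the next two 4-tuples are {8/128/N/bronze} and {6/256/P/silver}.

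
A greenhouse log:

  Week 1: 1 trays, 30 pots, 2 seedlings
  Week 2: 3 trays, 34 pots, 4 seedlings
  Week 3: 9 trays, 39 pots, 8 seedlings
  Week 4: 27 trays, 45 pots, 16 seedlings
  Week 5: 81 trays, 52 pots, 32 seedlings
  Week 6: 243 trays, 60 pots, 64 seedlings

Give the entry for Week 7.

729 trays, 69 pots, 128 seedlings

Trays goes 1, 3, 9, 27, 81, 243 → 729 (×3 each step).
Pots: 30, 34, 39, 45, 52, 60 → 69 (differences are 4, 5, 6, … (increasing by 1 each time)).
Seedlings — ×2 each step: 2, 4, 8, 16, 32, 64 → 128.
Combining the parts gives 729 trays, 69 pots, 128 seedlings.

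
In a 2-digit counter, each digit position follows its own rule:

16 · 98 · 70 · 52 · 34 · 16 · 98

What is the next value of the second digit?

0

Second digit: 6, 8, 0, 2, 4, 6, 8 → 0 (+2 each step, mod 10).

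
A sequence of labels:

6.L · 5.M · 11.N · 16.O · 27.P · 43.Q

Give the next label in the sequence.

First component — each term is the sum of the two before it: 6, 5, 11, 16, 27, 43 → 70.
Letter: letters move forward 1 place in the alphabet; L, M, N, O, P, Q → R.
Combining the parts gives 70.R.

70.R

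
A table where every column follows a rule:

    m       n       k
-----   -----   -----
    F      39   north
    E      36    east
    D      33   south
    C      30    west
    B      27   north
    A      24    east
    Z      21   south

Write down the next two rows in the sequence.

Column m: letters move back 1 place in the alphabet, wrapping A→Z, so F, E, D, C, B, A, Z → Y → X.
Column n — −3 each step: 39, 36, 33, 30, 27, 24, 21 → 18 → 15.
Column k goes north, east, south, west, north, east, south → west → north (repeats north → east → south → west).
Putting the parts together: Y  18  west and then X  15  north.

Y  18  west; X  15  north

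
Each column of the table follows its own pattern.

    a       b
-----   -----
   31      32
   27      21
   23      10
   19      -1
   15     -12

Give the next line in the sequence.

11  -23

Column a: −4 each step; 31, 27, 23, 19, 15 → 11.
Column b: 32, 21, 10, -1, -12 → -23 (−11 each step).
So the next line is 11  -23.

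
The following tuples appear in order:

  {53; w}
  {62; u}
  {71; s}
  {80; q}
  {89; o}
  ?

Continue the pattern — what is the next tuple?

{98; m}

First entry — +9 each step: 53, 62, 71, 80, 89 → 98.
For the letter, letters move back 2 places in the alphabet: w, u, s, q, o → m.
So the next tuple is {98; m}.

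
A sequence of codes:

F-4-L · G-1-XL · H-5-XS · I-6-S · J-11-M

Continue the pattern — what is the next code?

Letter — letters move forward 1 place in the alphabet: F, G, H, I, J → K.
For the second component, each term is the sum of the two before it: 4, 1, 5, 6, 11 → 17.
Size: runs through clothing sizes XS→XL, so L, XL, XS, S, M → L.
Putting it together: K-17-L.

K-17-L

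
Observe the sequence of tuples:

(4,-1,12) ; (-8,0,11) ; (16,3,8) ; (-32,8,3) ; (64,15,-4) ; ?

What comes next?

(-128,24,-13)

First coordinate — ×(-2) each step: 4, -8, 16, -32, 64 → -128.
For the second coordinate, differences are 1, 3, 5, … (increasing by 2 each time): -1, 0, 3, 8, 15 → 24.
Third coordinate: together with the second coordinate always sums to 11, so 12, 11, 8, 3, -4 → -13.
Putting it together: (-128,24,-13).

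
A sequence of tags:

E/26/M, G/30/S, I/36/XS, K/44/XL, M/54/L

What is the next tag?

For the letter, letters move forward 2 places in the alphabet: E, G, I, K, M → O.
Second component: 26, 30, 36, 44, 54 → 66 (differences are 4, 6, 8, … (increasing by 2 each time)).
For the size, runs backward through clothing sizes XS→XL: M, S, XS, XL, L → M.
Putting it together: O/66/M.

O/66/M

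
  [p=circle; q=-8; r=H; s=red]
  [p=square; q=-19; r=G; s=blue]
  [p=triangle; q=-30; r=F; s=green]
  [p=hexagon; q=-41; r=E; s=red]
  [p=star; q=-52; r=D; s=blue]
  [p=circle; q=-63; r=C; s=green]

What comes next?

[p=square; q=-74; r=B; s=red]

P: repeats circle → square → triangle → hexagon → star; circle, square, triangle, hexagon, star, circle → square.
For the q, −11 each step: -8, -19, -30, -41, -52, -63 → -74.
R goes H, G, F, E, D, C → B (letters move back 1 place in the alphabet).
S: repeats red → blue → green, so red, blue, green, red, blue, green → red.
Putting it together: [p=square; q=-74; r=B; s=red].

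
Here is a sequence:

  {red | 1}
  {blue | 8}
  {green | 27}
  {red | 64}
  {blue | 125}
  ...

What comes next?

{green | 216}

Colour — repeats red → blue → green: red, blue, green, red, blue → green.
Second component goes 1, 8, 27, 64, 125 → 216 (perfect cubes: 1³, 2³, 3³, …).
So the next term is {green | 216}.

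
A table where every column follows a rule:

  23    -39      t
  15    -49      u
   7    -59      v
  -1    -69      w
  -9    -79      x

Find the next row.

-17  -89  y

First component: −8 each step; 23, 15, 7, -1, -9 → -17.
Second component: −10 each step; -39, -49, -59, -69, -79 → -89.
Letter: letters move forward 1 place in the alphabet, so t, u, v, w, x → y.
So the next row is -17  -89  y.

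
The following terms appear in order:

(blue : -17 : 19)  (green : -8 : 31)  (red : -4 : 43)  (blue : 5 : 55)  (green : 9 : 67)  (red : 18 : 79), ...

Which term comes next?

Colour: repeats blue → green → red; blue, green, red, blue, green, red → blue.
Second part: -17, -8, -4, 5, 9, 18 → 22 (alternating steps +9, +4, +9, +4, …).
Third part — +12 each step: 19, 31, 43, 55, 67, 79 → 91.
So the next term is (blue : 22 : 91).

(blue : 22 : 91)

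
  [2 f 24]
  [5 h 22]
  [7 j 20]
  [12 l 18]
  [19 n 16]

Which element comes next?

[31 p 14]

For the first part, each term is the sum of the two before it: 2, 5, 7, 12, 19 → 31.
Letter: letters move forward 2 places in the alphabet; f, h, j, l, n → p.
For the third part, −2 each step: 24, 22, 20, 18, 16 → 14.
Combining the parts gives [31 p 14].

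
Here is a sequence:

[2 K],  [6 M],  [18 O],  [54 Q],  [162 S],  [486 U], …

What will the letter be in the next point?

W

Letter — letters move forward 2 places in the alphabet: K, M, O, Q, S, U → W.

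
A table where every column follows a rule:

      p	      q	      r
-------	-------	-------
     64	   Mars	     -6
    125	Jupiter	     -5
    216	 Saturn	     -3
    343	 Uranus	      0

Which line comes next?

Column p: 64, 125, 216, 343 → 512 (perfect cubes: 4³, 5³, 6³, …).
Column q: runs through the planets Mercury→Neptune, so Mars, Jupiter, Saturn, Uranus → Neptune.
For the column r, differences are 1, 2, 3, … (increasing by 1 each time): -6, -5, -3, 0 → 4.
Putting it together: 512  Neptune  4.

512  Neptune  4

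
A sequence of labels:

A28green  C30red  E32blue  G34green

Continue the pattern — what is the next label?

I36red

Letter — letters move forward 2 places in the alphabet: A, C, E, G → I.
For the second component, +2 each step: 28, 30, 32, 34 → 36.
Colour — repeats green → red → blue: green, red, blue, green → red.
So the next label is I36red.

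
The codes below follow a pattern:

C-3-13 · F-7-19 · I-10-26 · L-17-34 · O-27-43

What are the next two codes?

Letter: C, F, I, L, O → R → U (letters move forward 3 places in the alphabet).
Second component goes 3, 7, 10, 17, 27 → 44 → 71 (each term is the sum of the two before it).
Third component: 13, 19, 26, 34, 43 → 53 → 64 (differences are 6, 7, 8, … (increasing by 1 each time)).
Putting the parts together: R-44-53 and then U-71-64.

R-44-53 then U-71-64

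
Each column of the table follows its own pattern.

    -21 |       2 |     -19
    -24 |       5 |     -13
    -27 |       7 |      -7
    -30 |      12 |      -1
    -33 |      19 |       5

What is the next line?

First component: -21, -24, -27, -30, -33 → -36 (−3 each step).
For the second component, each term is the sum of the two before it: 2, 5, 7, 12, 19 → 31.
Third component — +6 each step: -19, -13, -7, -1, 5 → 11.
Combining the parts gives -36  31  11.

-36  31  11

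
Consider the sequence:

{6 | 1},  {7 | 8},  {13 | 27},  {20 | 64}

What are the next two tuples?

First component: 6, 7, 13, 20 → 33 → 53 (each term is the sum of the two before it).
Second component — perfect cubes: 1³, 2³, 3³, …: 1, 8, 27, 64 → 125 → 216.
Putting the parts together: {33 | 125} and then {53 | 216}.

{33 | 125}, {53 | 216}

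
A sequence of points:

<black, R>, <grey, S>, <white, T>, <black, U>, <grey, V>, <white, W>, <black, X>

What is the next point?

Shade: black, grey, white, black, grey, white, black → grey (repeats black → grey → white).
Letter: letters move forward 1 place in the alphabet; R, S, T, U, V, W, X → Y.
Putting it together: <grey, Y>.

<grey, Y>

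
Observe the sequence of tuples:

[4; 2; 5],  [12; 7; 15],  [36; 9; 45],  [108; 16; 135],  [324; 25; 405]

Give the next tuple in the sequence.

[972; 41; 1215]

First component — ×3 each step: 4, 12, 36, 108, 324 → 972.
Second component: 2, 7, 9, 16, 25 → 41 (each term is the sum of the two before it).
Third component: ×3 each step, so 5, 15, 45, 135, 405 → 1215.
So the next tuple is [972; 41; 1215].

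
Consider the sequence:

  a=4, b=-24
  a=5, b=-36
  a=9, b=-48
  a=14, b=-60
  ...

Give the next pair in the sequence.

A goes 4, 5, 9, 14 → 23 (each term is the sum of the two before it).
B: -24, -36, -48, -60 → -72 (−12 each step).
So the next pair is a=23, b=-72.

a=23, b=-72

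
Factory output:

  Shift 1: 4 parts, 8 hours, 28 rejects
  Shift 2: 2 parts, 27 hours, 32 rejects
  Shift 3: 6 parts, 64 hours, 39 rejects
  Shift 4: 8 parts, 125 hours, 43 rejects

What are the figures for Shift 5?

Parts: each term is the sum of the two before it, so 4, 2, 6, 8 → 14.
For the hours, perfect cubes: 2³, 3³, 4³, …: 8, 27, 64, 125 → 216.
Rejects: alternating steps +4, +7, +4, +7, …, so 28, 32, 39, 43 → 50.
So the next line is 14 parts, 216 hours, 50 rejects.

14 parts, 216 hours, 50 rejects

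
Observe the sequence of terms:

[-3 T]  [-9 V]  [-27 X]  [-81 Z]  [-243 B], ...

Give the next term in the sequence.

[-729 D]

For the first entry, ×3 each step: -3, -9, -27, -81, -243 → -729.
Letter: letters move forward 2 places in the alphabet, wrapping Z→A; T, V, X, Z, B → D.
So the next term is [-729 D].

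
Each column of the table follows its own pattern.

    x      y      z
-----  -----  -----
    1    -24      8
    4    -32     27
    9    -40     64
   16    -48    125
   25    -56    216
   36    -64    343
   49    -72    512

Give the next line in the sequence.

Column x — perfect squares: 1², 2², 3², …: 1, 4, 9, 16, 25, 36, 49 → 64.
Column y goes -24, -32, -40, -48, -56, -64, -72 → -80 (−8 each step).
Column z: 8, 27, 64, 125, 216, 343, 512 → 729 (perfect cubes: 2³, 3³, 4³, …).
Putting it together: 64  -80  729.

64  -80  729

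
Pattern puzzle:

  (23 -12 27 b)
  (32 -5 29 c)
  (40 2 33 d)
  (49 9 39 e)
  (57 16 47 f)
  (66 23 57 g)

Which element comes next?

(74 30 69 h)

First entry: alternating steps +9, +8, +9, +8, …, so 23, 32, 40, 49, 57, 66 → 74.
Second entry — +7 each step: -12, -5, 2, 9, 16, 23 → 30.
Third entry: differences are 2, 4, 6, … (increasing by 2 each time), so 27, 29, 33, 39, 47, 57 → 69.
Letter: letters move forward 1 place in the alphabet; b, c, d, e, f, g → h.
So the next element is (74 30 69 h).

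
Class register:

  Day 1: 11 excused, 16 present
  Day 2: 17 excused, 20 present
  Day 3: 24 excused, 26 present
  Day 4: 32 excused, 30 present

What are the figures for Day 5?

41 excused, 36 present

Excused: differences are 6, 7, 8, … (increasing by 1 each time); 11, 17, 24, 32 → 41.
Present — alternating steps +4, +6, +4, +6, …: 16, 20, 26, 30 → 36.
Putting it together: 41 excused, 36 present.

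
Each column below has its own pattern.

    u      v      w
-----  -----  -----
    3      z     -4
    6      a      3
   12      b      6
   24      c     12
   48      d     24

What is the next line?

Column u: ×2 each step, so 3, 6, 12, 24, 48 → 96.
Column v goes z, a, b, c, d → e (letters move forward 1 place in the alphabet, wrapping Z→A).
Column w: always the previous value of the column u; -4, 3, 6, 12, 24 → 48.
Putting it together: 96  e  48.

96  e  48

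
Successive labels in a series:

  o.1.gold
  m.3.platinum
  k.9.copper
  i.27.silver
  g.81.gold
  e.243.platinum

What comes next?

Letter — letters move back 2 places in the alphabet: o, m, k, i, g, e → c.
Second component: ×3 each step, so 1, 3, 9, 27, 81, 243 → 729.
Metal — repeats gold → platinum → copper → silver: gold, platinum, copper, silver, gold, platinum → copper.
Putting it together: c.729.copper.

c.729.copper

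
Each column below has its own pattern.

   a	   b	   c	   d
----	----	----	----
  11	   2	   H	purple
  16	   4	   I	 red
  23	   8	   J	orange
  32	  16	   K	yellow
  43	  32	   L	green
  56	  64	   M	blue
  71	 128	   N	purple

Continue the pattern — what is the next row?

Column a: 11, 16, 23, 32, 43, 56, 71 → 88 (differences are 5, 7, 9, … (increasing by 2 each time)).
Column b: 2, 4, 8, 16, 32, 64, 128 → 256 (×2 each step).
Column c: H, I, J, K, L, M, N → O (letters move forward 1 place in the alphabet).
Column d: repeats purple → red → orange → yellow → green → blue; purple, red, orange, yellow, green, blue, purple → red.
Putting it together: 88  256  O  red.

88  256  O  red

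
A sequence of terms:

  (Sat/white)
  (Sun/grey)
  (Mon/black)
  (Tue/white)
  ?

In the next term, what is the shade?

For the day, runs through the weekdays Mon→Sun: Sat, Sun, Mon, Tue → Wed.
Shade goes white, grey, black, white → grey (repeats white → grey → black).

grey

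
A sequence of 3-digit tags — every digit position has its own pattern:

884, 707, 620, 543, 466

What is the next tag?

First digit — −1 each step, mod 10: 8, 7, 6, 5, 4 → 3.
For the second digit, +2 each step, mod 10: 8, 0, 2, 4, 6 → 8.
Third digit — +3 each step, mod 10: 4, 7, 0, 3, 6 → 9.
Putting it together: 389.

389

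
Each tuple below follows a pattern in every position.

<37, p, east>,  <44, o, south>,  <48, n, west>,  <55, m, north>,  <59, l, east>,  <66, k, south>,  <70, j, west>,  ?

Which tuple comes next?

For the first value, alternating steps +7, +4, +7, +4, …: 37, 44, 48, 55, 59, 66, 70 → 77.
Letter — letters move back 1 place in the alphabet: p, o, n, m, l, k, j → i.
Direction: east, south, west, north, east, south, west → north (repeats east → south → west → north).
Combining the parts gives <77, i, north>.

<77, i, north>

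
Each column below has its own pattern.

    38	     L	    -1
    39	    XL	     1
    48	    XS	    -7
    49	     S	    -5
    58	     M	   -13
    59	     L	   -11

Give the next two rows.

68  XL  -19; 69  XS  -17

First component: alternating steps +1, +9, +1, +9, …, so 38, 39, 48, 49, 58, 59 → 68 → 69.
Size: repeats L → XL → XS → S → M, so L, XL, XS, S, M, L → XL → XS.
Third component: alternating steps +2, −8, +2, −8, …; -1, 1, -7, -5, -13, -11 → -19 → -17.
So the next two rows are 68  XL  -19 and 69  XS  -17.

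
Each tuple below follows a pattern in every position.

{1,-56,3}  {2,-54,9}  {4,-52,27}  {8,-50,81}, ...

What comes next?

First coordinate: ×2 each step; 1, 2, 4, 8 → 16.
For the second coordinate, +2 each step: -56, -54, -52, -50 → -48.
Third coordinate: 3, 9, 27, 81 → 243 (×3 each step).
Combining the parts gives {16,-48,243}.

{16,-48,243}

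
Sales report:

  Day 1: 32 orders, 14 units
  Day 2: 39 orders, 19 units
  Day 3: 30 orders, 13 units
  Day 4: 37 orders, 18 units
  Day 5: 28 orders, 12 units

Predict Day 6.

35 orders, 17 units

Orders: 32, 39, 30, 37, 28 → 35 (alternating steps +7, −9, +7, −9, …).
Units: 14, 19, 13, 18, 12 → 17 (alternating steps +5, −6, +5, −6, …).
So the next row is 35 orders, 17 units.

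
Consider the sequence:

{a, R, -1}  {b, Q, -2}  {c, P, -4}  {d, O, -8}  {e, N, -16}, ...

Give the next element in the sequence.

First letter goes a, b, c, d, e → f (letters move forward 1 place in the alphabet).
Second letter goes R, Q, P, O, N → M (letters move back 1 place in the alphabet).
Third entry goes -1, -2, -4, -8, -16 → -32 (×2 each step).
So the next element is {f, M, -32}.

{f, M, -32}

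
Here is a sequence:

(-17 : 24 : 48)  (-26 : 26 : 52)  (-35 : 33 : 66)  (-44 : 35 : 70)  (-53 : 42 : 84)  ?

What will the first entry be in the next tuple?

For the first entry, −9 each step: -17, -26, -35, -44, -53 → -62.

-62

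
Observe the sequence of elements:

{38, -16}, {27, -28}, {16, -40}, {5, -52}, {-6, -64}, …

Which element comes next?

{-17, -76}

First value goes 38, 27, 16, 5, -6 → -17 (−11 each step).
Second value — −12 each step: -16, -28, -40, -52, -64 → -76.
Combining the parts gives {-17, -76}.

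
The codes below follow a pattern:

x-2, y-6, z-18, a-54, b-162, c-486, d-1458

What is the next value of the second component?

For the letter, letters move forward 1 place in the alphabet, wrapping Z→A: x, y, z, a, b, c, d → e.
Second component: ×3 each step, so 2, 6, 18, 54, 162, 486, 1458 → 4374.

4374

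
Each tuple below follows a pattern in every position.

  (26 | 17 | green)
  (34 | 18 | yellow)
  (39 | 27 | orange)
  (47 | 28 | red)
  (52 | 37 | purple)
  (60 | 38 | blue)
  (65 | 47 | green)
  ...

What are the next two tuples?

(73 | 48 | yellow), (78 | 57 | orange)

First entry: 26, 34, 39, 47, 52, 60, 65 → 73 → 78 (alternating steps +8, +5, +8, +5, …).
Second entry: alternating steps +1, +9, +1, +9, …; 17, 18, 27, 28, 37, 38, 47 → 48 → 57.
Colour goes green, yellow, orange, red, purple, blue, green → yellow → orange (repeats green → yellow → orange → red → purple → blue).
So the next two tuples are (73 | 48 | yellow) and (78 | 57 | orange).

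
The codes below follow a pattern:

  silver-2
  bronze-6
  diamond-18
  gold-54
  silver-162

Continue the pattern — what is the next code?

bronze-486

Rank goes silver, bronze, diamond, gold, silver → bronze (repeats silver → bronze → diamond → gold).
Second component: ×3 each step, so 2, 6, 18, 54, 162 → 486.
So the next code is bronze-486.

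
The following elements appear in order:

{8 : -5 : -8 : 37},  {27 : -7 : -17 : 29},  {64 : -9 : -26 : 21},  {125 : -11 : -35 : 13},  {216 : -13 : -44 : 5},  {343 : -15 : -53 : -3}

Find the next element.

{512 : -17 : -62 : -11}

First entry: perfect cubes: 2³, 3³, 4³, …, so 8, 27, 64, 125, 216, 343 → 512.
Second entry: -5, -7, -9, -11, -13, -15 → -17 (−2 each step).
For the third entry, −9 each step: -8, -17, -26, -35, -44, -53 → -62.
Fourth entry: −8 each step; 37, 29, 21, 13, 5, -3 → -11.
So the next element is {512 : -17 : -62 : -11}.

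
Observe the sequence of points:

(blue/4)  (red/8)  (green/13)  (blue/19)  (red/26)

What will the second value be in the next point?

34

Colour: blue, red, green, blue, red → green (repeats blue → red → green).
Second value goes 4, 8, 13, 19, 26 → 34 (differences are 4, 5, 6, … (increasing by 1 each time)).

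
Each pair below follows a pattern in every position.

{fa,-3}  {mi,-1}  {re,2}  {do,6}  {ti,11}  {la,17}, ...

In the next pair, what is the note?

sol

Note: runs backward through the solfège scale do→ti, so fa, mi, re, do, ti, la → sol.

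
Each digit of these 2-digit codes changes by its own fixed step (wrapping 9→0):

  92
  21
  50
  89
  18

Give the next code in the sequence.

First digit: +3 each step, mod 10; 9, 2, 5, 8, 1 → 4.
Second digit: −1 each step, mod 10; 2, 1, 0, 9, 8 → 7.
Combining the parts gives 47.

47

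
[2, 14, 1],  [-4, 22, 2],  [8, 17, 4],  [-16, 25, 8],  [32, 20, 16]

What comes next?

First coordinate: ×(-2) each step, so 2, -4, 8, -16, 32 → -64.
Second coordinate: alternating steps +8, −5, +8, −5, …; 14, 22, 17, 25, 20 → 28.
Third coordinate: ×2 each step; 1, 2, 4, 8, 16 → 32.
Putting it together: [-64, 28, 32].

[-64, 28, 32]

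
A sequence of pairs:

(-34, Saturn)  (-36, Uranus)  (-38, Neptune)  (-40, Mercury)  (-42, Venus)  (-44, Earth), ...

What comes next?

First slot: -34, -36, -38, -40, -42, -44 → -46 (−2 each step).
Planet: runs through the planets Mercury→Neptune, so Saturn, Uranus, Neptune, Mercury, Venus, Earth → Mars.
So the next pair is (-46, Mars).

(-46, Mars)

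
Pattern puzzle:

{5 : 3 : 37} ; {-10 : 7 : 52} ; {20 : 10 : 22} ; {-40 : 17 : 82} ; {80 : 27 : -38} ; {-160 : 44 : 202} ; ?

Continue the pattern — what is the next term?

First value — ×(-2) each step: 5, -10, 20, -40, 80, -160 → 320.
Second value goes 3, 7, 10, 17, 27, 44 → 71 (each term is the sum of the two before it).
Third value — together with the first value always sums to 42: 37, 52, 22, 82, -38, 202 → -278.
So the next term is {320 : 71 : -278}.

{320 : 71 : -278}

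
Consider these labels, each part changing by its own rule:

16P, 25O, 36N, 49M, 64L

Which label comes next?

81K

First component: perfect squares: 4², 5², 6², …, so 16, 25, 36, 49, 64 → 81.
Letter: letters move back 1 place in the alphabet, so P, O, N, M, L → K.
Combining the parts gives 81K.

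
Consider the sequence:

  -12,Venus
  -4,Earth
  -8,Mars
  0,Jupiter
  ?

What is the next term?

First component: alternating steps +8, −4, +8, −4, …; -12, -4, -8, 0 → -4.
Planet: Venus, Earth, Mars, Jupiter → Saturn (runs through the planets Mercury→Neptune).
Putting it together: -4,Saturn.

-4,Saturn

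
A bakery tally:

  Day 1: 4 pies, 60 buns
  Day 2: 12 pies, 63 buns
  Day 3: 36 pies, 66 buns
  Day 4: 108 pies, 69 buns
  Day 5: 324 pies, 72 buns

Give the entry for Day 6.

Pies — ×3 each step: 4, 12, 36, 108, 324 → 972.
Buns: 60, 63, 66, 69, 72 → 75 (+3 each step).
Combining the parts gives 972 pies, 75 buns.

972 pies, 75 buns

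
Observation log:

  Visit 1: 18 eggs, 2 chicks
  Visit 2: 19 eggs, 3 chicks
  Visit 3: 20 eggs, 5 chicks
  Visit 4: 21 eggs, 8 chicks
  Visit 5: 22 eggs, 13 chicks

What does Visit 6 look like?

23 eggs, 21 chicks

Eggs: +1 each step, so 18, 19, 20, 21, 22 → 23.
Chicks: each term is the sum of the two before it; 2, 3, 5, 8, 13 → 21.
Putting it together: 23 eggs, 21 chicks.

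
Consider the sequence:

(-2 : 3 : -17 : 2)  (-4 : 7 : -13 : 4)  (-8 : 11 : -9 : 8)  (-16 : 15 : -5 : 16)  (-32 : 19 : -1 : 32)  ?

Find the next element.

First coordinate — ×2 each step: -2, -4, -8, -16, -32 → -64.
Second coordinate goes 3, 7, 11, 15, 19 → 23 (+4 each step).
Third coordinate goes -17, -13, -9, -5, -1 → 3 (+4 each step).
Fourth coordinate goes 2, 4, 8, 16, 32 → 64 (×2 each step).
Putting it together: (-64 : 23 : 3 : 64).

(-64 : 23 : 3 : 64)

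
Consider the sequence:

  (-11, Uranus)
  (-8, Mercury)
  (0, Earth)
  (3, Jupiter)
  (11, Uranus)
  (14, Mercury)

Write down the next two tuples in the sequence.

(22, Earth), (25, Jupiter)

First slot: -11, -8, 0, 3, 11, 14 → 22 → 25 (alternating steps +3, +8, +3, +8, …).
Planet: Uranus, Mercury, Earth, Jupiter, Uranus, Mercury → Earth → Jupiter (repeats Uranus → Mercury → Earth → Jupiter).
So the next two tuples are (22, Earth) and (25, Jupiter).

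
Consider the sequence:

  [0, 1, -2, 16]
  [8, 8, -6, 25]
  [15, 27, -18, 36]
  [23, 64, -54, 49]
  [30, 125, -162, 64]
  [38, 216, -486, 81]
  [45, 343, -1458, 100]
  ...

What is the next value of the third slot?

First slot: 0, 8, 15, 23, 30, 38, 45 → 53 (alternating steps +8, +7, +8, +7, …).
Second slot — perfect cubes: 1³, 2³, 3³, …: 1, 8, 27, 64, 125, 216, 343 → 512.
For the third slot, ×3 each step: -2, -6, -18, -54, -162, -486, -1458 → -4374.
For the fourth slot, perfect squares: 4², 5², 6², …: 16, 25, 36, 49, 64, 81, 100 → 121.

-4374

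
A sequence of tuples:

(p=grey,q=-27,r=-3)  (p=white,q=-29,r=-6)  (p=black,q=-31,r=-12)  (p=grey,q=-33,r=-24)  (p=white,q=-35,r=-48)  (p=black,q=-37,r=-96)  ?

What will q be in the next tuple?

Q: −2 each step; -27, -29, -31, -33, -35, -37 → -39.

-39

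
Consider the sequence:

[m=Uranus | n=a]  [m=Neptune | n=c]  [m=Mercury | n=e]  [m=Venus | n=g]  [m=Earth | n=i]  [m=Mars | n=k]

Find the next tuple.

M: runs through the planets Mercury→Neptune; Uranus, Neptune, Mercury, Venus, Earth, Mars → Jupiter.
N: letters move forward 2 places in the alphabet, so a, c, e, g, i, k → m.
Putting it together: [m=Jupiter | n=m].

[m=Jupiter | n=m]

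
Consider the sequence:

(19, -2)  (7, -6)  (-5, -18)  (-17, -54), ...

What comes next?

(-29, -162)

First entry — −12 each step: 19, 7, -5, -17 → -29.
Second entry: ×3 each step; -2, -6, -18, -54 → -162.
Combining the parts gives (-29, -162).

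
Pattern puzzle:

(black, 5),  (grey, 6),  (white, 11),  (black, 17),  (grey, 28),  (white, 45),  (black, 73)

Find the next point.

Shade: black, grey, white, black, grey, white, black → grey (repeats black → grey → white).
Second slot: each term is the sum of the two before it; 5, 6, 11, 17, 28, 45, 73 → 118.
So the next point is (grey, 118).

(grey, 118)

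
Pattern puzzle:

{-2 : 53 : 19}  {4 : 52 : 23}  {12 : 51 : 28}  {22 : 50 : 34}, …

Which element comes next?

First component: -2, 4, 12, 22 → 34 (differences are 6, 8, 10, … (increasing by 2 each time)).
Second component: 53, 52, 51, 50 → 49 (−1 each step).
Third component — differences are 4, 5, 6, … (increasing by 1 each time): 19, 23, 28, 34 → 41.
Combining the parts gives {34 : 49 : 41}.

{34 : 49 : 41}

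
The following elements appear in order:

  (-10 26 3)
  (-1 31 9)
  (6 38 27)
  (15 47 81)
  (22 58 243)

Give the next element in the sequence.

First entry: alternating steps +9, +7, +9, +7, …; -10, -1, 6, 15, 22 → 31.
Second entry: 26, 31, 38, 47, 58 → 71 (differences are 5, 7, 9, … (increasing by 2 each time)).
Third entry — ×3 each step: 3, 9, 27, 81, 243 → 729.
Putting it together: (31 71 729).

(31 71 729)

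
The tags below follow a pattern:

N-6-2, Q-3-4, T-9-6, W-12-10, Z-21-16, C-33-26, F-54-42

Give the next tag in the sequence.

I-87-68

Letter: N, Q, T, W, Z, C, F → I (letters move forward 3 places in the alphabet, wrapping Z→A).
Second component: each term is the sum of the two before it; 6, 3, 9, 12, 21, 33, 54 → 87.
Third component: each term is the sum of the two before it; 2, 4, 6, 10, 16, 26, 42 → 68.
Combining the parts gives I-87-68.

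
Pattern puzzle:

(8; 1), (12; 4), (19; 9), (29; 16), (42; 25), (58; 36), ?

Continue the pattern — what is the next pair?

For the first value, differences are 4, 7, 10, … (increasing by 3 each time): 8, 12, 19, 29, 42, 58 → 77.
Second value — perfect squares: 1², 2², 3², …: 1, 4, 9, 16, 25, 36 → 49.
Combining the parts gives (77; 49).

(77; 49)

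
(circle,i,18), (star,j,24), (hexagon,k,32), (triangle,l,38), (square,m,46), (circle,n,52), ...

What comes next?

Shape: circle, star, hexagon, triangle, square, circle → star (repeats circle → star → hexagon → triangle → square).
Letter goes i, j, k, l, m, n → o (letters move forward 1 place in the alphabet).
Third component goes 18, 24, 32, 38, 46, 52 → 60 (alternating steps +6, +8, +6, +8, …).
Putting it together: (star,o,60).

(star,o,60)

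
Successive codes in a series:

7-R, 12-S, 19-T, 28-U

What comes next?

39-V

First component goes 7, 12, 19, 28 → 39 (differences are 5, 7, 9, … (increasing by 2 each time)).
Letter — letters move forward 1 place in the alphabet: R, S, T, U → V.
Putting it together: 39-V.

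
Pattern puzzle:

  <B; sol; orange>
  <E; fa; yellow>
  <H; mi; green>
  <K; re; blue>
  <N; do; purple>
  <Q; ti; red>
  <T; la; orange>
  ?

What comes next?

<W; sol; yellow>

For the letter, letters move forward 3 places in the alphabet: B, E, H, K, N, Q, T → W.
Note — runs backward through the solfège scale do→ti: sol, fa, mi, re, do, ti, la → sol.
Colour: repeats orange → yellow → green → blue → purple → red; orange, yellow, green, blue, purple, red, orange → yellow.
Putting it together: <W; sol; yellow>.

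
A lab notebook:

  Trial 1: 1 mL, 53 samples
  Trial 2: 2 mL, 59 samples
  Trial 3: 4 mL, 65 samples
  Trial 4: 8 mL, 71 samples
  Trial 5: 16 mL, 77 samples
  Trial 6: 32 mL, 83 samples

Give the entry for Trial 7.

ML goes 1, 2, 4, 8, 16, 32 → 64 (×2 each step).
Samples goes 53, 59, 65, 71, 77, 83 → 89 (+6 each step).
So the next row is 64 mL, 89 samples.

64 mL, 89 samples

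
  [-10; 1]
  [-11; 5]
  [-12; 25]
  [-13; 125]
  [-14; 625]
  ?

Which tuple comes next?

[-15; 3125]

First entry — −1 each step: -10, -11, -12, -13, -14 → -15.
Second entry — ×5 each step: 1, 5, 25, 125, 625 → 3125.
Putting it together: [-15; 3125].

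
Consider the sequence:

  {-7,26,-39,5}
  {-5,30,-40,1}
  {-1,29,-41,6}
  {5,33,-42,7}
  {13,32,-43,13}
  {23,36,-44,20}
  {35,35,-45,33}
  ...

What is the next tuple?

{49,39,-46,53}

First component — differences are 2, 4, 6, … (increasing by 2 each time): -7, -5, -1, 5, 13, 23, 35 → 49.
Second component: alternating steps +4, −1, +4, −1, …, so 26, 30, 29, 33, 32, 36, 35 → 39.
Third component: −1 each step, so -39, -40, -41, -42, -43, -44, -45 → -46.
For the fourth component, each term is the sum of the two before it: 5, 1, 6, 7, 13, 20, 33 → 53.
So the next tuple is {49,39,-46,53}.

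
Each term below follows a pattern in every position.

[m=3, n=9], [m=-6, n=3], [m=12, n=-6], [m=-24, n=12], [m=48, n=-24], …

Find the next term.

M goes 3, -6, 12, -24, 48 → -96 (×(-2) each step).
N: always the previous value of the m, so 9, 3, -6, 12, -24 → 48.
Putting it together: [m=-96, n=48].

[m=-96, n=48]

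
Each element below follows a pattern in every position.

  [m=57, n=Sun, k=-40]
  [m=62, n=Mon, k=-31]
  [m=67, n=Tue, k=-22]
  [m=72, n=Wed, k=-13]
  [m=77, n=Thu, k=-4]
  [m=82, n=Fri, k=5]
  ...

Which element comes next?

[m=87, n=Sat, k=14]

M: 57, 62, 67, 72, 77, 82 → 87 (+5 each step).
N: Sun, Mon, Tue, Wed, Thu, Fri → Sat (runs through the weekdays Mon→Sun).
K goes -40, -31, -22, -13, -4, 5 → 14 (+9 each step).
Combining the parts gives [m=87, n=Sat, k=14].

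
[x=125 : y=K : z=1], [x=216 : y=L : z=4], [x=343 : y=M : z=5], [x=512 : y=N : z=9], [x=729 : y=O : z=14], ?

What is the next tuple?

X: perfect cubes: 5³, 6³, 7³, …, so 125, 216, 343, 512, 729 → 1000.
Y — letters move forward 1 place in the alphabet: K, L, M, N, O → P.
Z: each term is the sum of the two before it, so 1, 4, 5, 9, 14 → 23.
Putting it together: [x=1000 : y=P : z=23].

[x=1000 : y=P : z=23]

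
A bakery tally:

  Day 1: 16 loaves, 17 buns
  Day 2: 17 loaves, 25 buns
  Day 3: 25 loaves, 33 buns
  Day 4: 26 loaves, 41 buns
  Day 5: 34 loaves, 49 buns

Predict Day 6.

Loaves: alternating steps +1, +8, +1, +8, …, so 16, 17, 25, 26, 34 → 35.
Buns goes 17, 25, 33, 41, 49 → 57 (+8 each step).
Combining the parts gives 35 loaves, 57 buns.

35 loaves, 57 buns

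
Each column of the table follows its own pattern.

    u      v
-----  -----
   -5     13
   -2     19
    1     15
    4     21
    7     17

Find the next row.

10  23

For the column u, +3 each step: -5, -2, 1, 4, 7 → 10.
Column v goes 13, 19, 15, 21, 17 → 23 (alternating steps +6, −4, +6, −4, …).
So the next row is 10  23.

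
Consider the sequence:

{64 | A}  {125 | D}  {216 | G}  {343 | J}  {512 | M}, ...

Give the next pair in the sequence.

{729 | P}

First component: perfect cubes: 4³, 5³, 6³, …; 64, 125, 216, 343, 512 → 729.
Letter: A, D, G, J, M → P (letters move forward 3 places in the alphabet).
So the next pair is {729 | P}.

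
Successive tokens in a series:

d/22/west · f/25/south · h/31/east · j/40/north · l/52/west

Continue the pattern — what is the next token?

For the letter, letters move forward 2 places in the alphabet: d, f, h, j, l → n.
Second component goes 22, 25, 31, 40, 52 → 67 (differences are 3, 6, 9, … (increasing by 3 each time)).
Direction goes west, south, east, north, west → south (repeats west → south → east → north).
Combining the parts gives n/67/south.

n/67/south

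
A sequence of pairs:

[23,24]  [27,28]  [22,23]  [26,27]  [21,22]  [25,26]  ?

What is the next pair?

First entry: 23, 27, 22, 26, 21, 25 → 20 (alternating steps +4, −5, +4, −5, …).
Second entry — always 1 more than the first entry: 24, 28, 23, 27, 22, 26 → 21.
Combining the parts gives [20,21].

[20,21]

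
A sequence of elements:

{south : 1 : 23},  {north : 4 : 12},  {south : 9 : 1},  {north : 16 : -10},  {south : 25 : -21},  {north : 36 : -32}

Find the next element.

Direction: alternates south ↔ north, so south, north, south, north, south, north → south.
Second coordinate: perfect squares: 1², 2², 3², …, so 1, 4, 9, 16, 25, 36 → 49.
Third coordinate: −11 each step; 23, 12, 1, -10, -21, -32 → -43.
Combining the parts gives {south : 49 : -43}.

{south : 49 : -43}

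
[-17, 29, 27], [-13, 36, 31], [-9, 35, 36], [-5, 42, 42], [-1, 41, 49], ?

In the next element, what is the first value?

3

First value: +4 each step, so -17, -13, -9, -5, -1 → 3.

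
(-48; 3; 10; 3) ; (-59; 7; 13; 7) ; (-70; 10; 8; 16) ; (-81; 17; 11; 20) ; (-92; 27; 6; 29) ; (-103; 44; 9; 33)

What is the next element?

(-114; 71; 4; 42)

First value: -48, -59, -70, -81, -92, -103 → -114 (−11 each step).
Second value: each term is the sum of the two before it; 3, 7, 10, 17, 27, 44 → 71.
Third value goes 10, 13, 8, 11, 6, 9 → 4 (alternating steps +3, −5, +3, −5, …).
Fourth value goes 3, 7, 16, 20, 29, 33 → 42 (alternating steps +4, +9, +4, +9, …).
Putting it together: (-114; 71; 4; 42).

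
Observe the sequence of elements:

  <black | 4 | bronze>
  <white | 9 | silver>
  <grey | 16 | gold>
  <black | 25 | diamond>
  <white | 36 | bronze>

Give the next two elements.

<grey | 49 | silver>, <black | 64 | gold>

Shade goes black, white, grey, black, white → grey → black (repeats black → white → grey).
Second slot: perfect squares: 2², 3², 4², …, so 4, 9, 16, 25, 36 → 49 → 64.
Rank goes bronze, silver, gold, diamond, bronze → silver → gold (repeats bronze → silver → gold → diamond).
Putting the parts together: <grey | 49 | silver> and then <black | 64 | gold>.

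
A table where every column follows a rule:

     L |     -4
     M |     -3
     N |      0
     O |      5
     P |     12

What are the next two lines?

Q  21; R  32

Letter: L, M, N, O, P → Q → R (letters move forward 1 place in the alphabet).
For the second component, differences are 1, 3, 5, … (increasing by 2 each time): -4, -3, 0, 5, 12 → 21 → 32.
Putting the parts together: Q  21 and then R  32.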